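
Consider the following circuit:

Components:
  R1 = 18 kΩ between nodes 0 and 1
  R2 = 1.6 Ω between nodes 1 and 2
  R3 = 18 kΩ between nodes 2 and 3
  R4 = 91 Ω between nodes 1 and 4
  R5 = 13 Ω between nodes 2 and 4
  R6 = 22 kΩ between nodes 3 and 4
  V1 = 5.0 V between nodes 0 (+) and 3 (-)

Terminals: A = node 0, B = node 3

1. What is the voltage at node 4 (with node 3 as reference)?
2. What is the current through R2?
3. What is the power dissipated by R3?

Nodal analysis, taking node 3 as the 0 V reference.
Source V1 fixes V_0 = 5 V.
KCL at each unknown node (sum of currents leaving = 0; resistances in Ω):
  Node 1: (V_1 - 5)/18000 + (V_1 - V_2)/1.6 + (V_1 - V_4)/91 = 0
  Node 2: (V_2 - V_1)/1.6 + (V_2 - 0)/18000 + (V_2 - V_4)/13 = 0
  Node 4: (V_4 - V_1)/91 + (V_4 - V_2)/13 + (V_4 - 0)/22000 = 0
Collecting terms (coefficients in siemens):
  0.636·V_1 - 0.625·V_2 - 0.01099·V_4 = 0.0002778
  0.702·V_2 - 0.625·V_1 - 0.07692·V_4 = 0
  0.08796·V_4 - 0.01099·V_1 - 0.07692·V_2 = 0
Solving these 3 simultaneous equations (Gaussian elimination) gives:
  V_1 = 1.775 V, V_2 = 1.774 V, V_4 = 1.773 V
Part 1:
  Read off the nodal solution: V_4 = 1.773 V
Part 2:
  I_R2 = (V_1 - V_2)/R2 = (1.775 - 1.774)/1.6 = 0.0001665 A
  Magnitude: I_R2 = 0.0001665 A
Part 3:
  I_R3 = (V_2 - V_3)/R3 = (1.774 - 0)/18000 = 0.00009858 A
  P_R3 = I_R3² × R3 = (0.00009858)² × 18000 = 0.0001749 W

Final answers:
1. V_4 = 1.773 V
2. I_R2 = 0.0001665 A
3. P_R3 = 0.0001749 W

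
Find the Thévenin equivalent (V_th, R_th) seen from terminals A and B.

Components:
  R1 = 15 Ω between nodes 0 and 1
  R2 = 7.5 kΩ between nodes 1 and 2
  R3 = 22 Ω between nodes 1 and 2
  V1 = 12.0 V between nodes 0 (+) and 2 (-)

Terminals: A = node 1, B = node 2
Step 1 — V_th is the open-circuit voltage V_A - V_B (nothing connected across the terminals).
Nodal analysis, taking node 2 as the 0 V reference.
Source V1 fixes V_0 = 12 V.
KCL at each unknown node (sum of currents leaving = 0; resistances in Ω):
  Node 1: (V_1 - 12)/15 + (V_1 - 0)/7500 + (V_1 - 0)/22 = 0
Collecting terms: 0.1123 × V_1 = 0.8  =>  V_1 = 7.127 V
V_th = V_1 - V_2 = 7.127 - 0 = 7.127 V
Step 2 — R_th: zero the source — replace V1 by a short circuit (node 2 merges into node 0) — and find the resistance seen between A (node 1) and B (node 0).
Reduce the network between node 1 (A) and node 0 (B) by series/parallel combination:
  Rp1 = R1 ‖ R2 ‖ R3 (parallel, all between nodes 0 and 1) = 1/(1/15 + 1/7500 + 1/22) = 8.908 Ω
R_th = 8.908 Ω

Final answer: V_th = 7.127 V, R_th = 8.908 Ω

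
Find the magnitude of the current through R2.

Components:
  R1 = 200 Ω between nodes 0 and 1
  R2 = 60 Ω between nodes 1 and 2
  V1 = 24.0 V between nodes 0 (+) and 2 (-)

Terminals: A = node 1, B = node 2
Nodal analysis, taking node 2 as the 0 V reference.
Source V1 fixes V_0 = 24 V.
KCL at each unknown node (sum of currents leaving = 0; resistances in Ω):
  Node 1: (V_1 - 24)/200 + (V_1 - 0)/60 = 0
Collecting terms: 0.02167 × V_1 = 0.12  =>  V_1 = 5.538 V
I_R2 = (V_1 - V_2)/R2 = (5.538 - 0)/60 = 0.09231 A
|I_R2| = 0.09231 A

Final answer: |I_R2| = 0.09231 A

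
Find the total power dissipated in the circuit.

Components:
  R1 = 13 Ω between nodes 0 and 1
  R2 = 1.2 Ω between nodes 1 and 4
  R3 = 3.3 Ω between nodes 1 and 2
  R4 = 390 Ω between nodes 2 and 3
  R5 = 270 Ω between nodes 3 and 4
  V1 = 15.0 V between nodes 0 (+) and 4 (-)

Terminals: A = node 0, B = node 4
Nodal analysis, taking node 4 as the 0 V reference.
Source V1 fixes V_0 = 15 V.
KCL at each unknown node (sum of currents leaving = 0; resistances in Ω):
  Node 1: (V_1 - 15)/13 + (V_1 - 0)/1.2 + (V_1 - V_2)/3.3 = 0
  Node 2: (V_2 - V_1)/3.3 + (V_2 - V_3)/390 = 0
  Node 3: (V_3 - V_2)/390 + (V_3 - 0)/270 = 0
Collecting terms (coefficients in siemens):
  1.213·V_1 - 0.303·V_2 = 1.154
  0.3056·V_2 - 0.303·V_1 - 0.002564·V_3 = 0
  0.006268·V_3 - 0.002564·V_2 = 0
Solving these 3 simultaneous equations (Gaussian elimination) gives:
  V_1 = 1.266 V, V_2 = 1.259 V, V_3 = 0.5151 V
Power in each resistor, P = (ΔV)²/R:
  P_R1 = (15 - 1.266)²/13 = 14.51 W
  P_R2 = (1.266 - 0)²/1.2 = 1.335 W
  P_R3 = (1.266 - 1.259)²/3.3 = 0.00001201 W
  P_R4 = (1.259 - 0.5151)²/390 = 0.00142 W
  P_R5 = (0.5151 - 0)²/270 = 0.0009828 W
P_total = P_R1 + P_R2 + P_R3 + P_R4 + P_R5 = 15.85 W

Final answer: 15.85 W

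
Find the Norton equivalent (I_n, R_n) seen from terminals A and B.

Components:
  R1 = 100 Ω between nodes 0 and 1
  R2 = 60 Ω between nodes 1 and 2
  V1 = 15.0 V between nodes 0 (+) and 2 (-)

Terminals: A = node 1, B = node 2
Find the Thévenin equivalent first; then I_n = V_th/R_th and R_n = R_th.
Step 1 — V_th is the open-circuit voltage V_A - V_B (nothing connected across the terminals).
Nodal analysis, taking node 2 as the 0 V reference.
Source V1 fixes V_0 = 15 V.
KCL at each unknown node (sum of currents leaving = 0; resistances in Ω):
  Node 1: (V_1 - 15)/100 + (V_1 - 0)/60 = 0
Collecting terms: 0.02667 × V_1 = 0.15  =>  V_1 = 5.625 V
V_th = V_1 - V_2 = 5.625 - 0 = 5.625 V
Step 2 — R_th: zero the source — replace V1 by a short circuit (node 2 merges into node 0) — and find the resistance seen between A (node 1) and B (node 0).
Reduce the network between node 1 (A) and node 0 (B) by series/parallel combination:
  Rp1 = R1 ‖ R2 (parallel, both between nodes 0 and 1) = 1/(1/100 + 1/60) = 37.5 Ω
R_th = 37.5 Ω
I_n = V_th/R_th = 5.625/37.5 = 0.15 A, and R_n = R_th = 37.5 Ω

Final answer: I_n = 0.15 A, R_n = 37.5 Ω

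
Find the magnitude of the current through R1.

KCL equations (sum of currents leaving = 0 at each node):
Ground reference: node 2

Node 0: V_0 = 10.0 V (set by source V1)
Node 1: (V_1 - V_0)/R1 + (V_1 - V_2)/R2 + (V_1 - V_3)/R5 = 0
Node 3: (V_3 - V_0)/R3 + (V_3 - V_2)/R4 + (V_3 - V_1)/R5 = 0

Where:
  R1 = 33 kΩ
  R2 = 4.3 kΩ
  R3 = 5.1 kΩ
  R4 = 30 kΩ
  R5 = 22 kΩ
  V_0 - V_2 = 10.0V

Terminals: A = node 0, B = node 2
Nodal analysis, taking node 2 as the 0 V reference.
Source V1 fixes V_0 = 10 V.
KCL at each unknown node (sum of currents leaving = 0; resistances in Ω):
  Node 1: (V_1 - 10)/33000 + (V_1 - 0)/4300 + (V_1 - V_3)/22000 = 0
  Node 3: (V_3 - 10)/5100 + (V_3 - 0)/30000 + (V_3 - V_1)/22000 = 0
Collecting terms (coefficients in siemens):
  0.0003083·V_1 - 0.00004545·V_3 = 0.000303
  0.0002749·V_3 - 0.00004545·V_1 = 0.001961
Determinant D = (0.0003083)(0.0002749) - (-0.00004545)(-0.00004545) = 0.00000008268
V_1 = [(0.000303)(0.0002749) - (-0.00004545)(0.001961)]/D = 2.085 V
V_3 = [(0.0003083)(0.001961) - (0.000303)(-0.00004545)]/D = 7.478 V
I_R1 = (V_0 - V_1)/R1 = (10 - 2.085)/33000 = 0.0002398 A
|I_R1| = 0.0002398 A

Final answer: |I_R1| = 0.0002398 A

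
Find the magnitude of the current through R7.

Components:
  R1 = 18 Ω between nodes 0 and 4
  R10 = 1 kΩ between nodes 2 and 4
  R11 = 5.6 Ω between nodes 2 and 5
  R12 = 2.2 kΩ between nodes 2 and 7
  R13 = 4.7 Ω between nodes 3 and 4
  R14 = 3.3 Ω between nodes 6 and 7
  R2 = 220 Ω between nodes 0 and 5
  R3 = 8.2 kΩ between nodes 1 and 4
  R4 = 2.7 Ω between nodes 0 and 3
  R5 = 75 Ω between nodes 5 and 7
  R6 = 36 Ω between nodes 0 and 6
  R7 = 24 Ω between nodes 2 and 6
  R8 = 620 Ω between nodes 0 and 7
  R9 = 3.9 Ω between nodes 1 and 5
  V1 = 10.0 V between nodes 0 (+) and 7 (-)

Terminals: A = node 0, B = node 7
Nodal analysis, taking node 7 as the 0 V reference.
Source V1 fixes V_0 = 10 V.
KCL at each unknown node (sum of currents leaving = 0; resistances in Ω):
  Node 1: (V_1 - V_4)/8200 + (V_1 - V_5)/3.9 = 0
  Node 2: (V_2 - V_6)/24 + (V_2 - V_4)/1000 + (V_2 - V_5)/5.6 + (V_2 - 0)/2200 = 0
  Node 3: (V_3 - 10)/2.7 + (V_3 - V_4)/4.7 = 0
  Node 4: (V_4 - 10)/18 + (V_4 - V_1)/8200 + (V_4 - V_2)/1000 + (V_4 - V_3)/4.7 = 0
  Node 5: (V_5 - 10)/220 + (V_5 - 0)/75 + (V_5 - V_1)/3.9 + (V_5 - V_2)/5.6 = 0
  Node 6: (V_6 - 10)/36 + (V_6 - V_2)/24 + (V_6 - 0)/3.3 = 0
Collecting terms (coefficients in siemens):
  0.2565·V_1 - 0.000122·V_4 - 0.2564·V_5 = 0
  0.2217·V_2 - 0.001·V_4 - 0.1786·V_5 - 0.04167·V_6 = 0
  0.5831·V_3 - 0.2128·V_4 = 3.704
  0.2694·V_4 - 0.000122·V_1 - 0.001·V_2 - 0.2128·V_3 = 0.5556
  0.4529·V_5 - 0.2564·V_1 - 0.1786·V_2 = 0.04545
  0.3725·V_6 - 0.04167·V_2 = 0.2778
Solving these 6 simultaneous equations (Gaussian elimination) gives:
  V_1 = 1.624 V, V_2 = 1.522 V, V_3 = 9.982 V, V_4 = 9.95 V
  V_5 = 1.62 V, V_6 = 0.916 V
I_R7 = (V_2 - V_6)/R7 = (1.522 - 0.916)/24 = 0.02524 A
|I_R7| = 0.02524 A

Final answer: |I_R7| = 0.02524 A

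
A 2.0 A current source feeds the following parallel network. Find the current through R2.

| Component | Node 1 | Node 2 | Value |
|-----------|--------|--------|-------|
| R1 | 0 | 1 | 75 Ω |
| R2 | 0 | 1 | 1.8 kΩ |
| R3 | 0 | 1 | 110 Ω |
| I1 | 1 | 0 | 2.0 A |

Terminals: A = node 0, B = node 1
All resistors sit directly between nodes 0 and 1, so they are in parallel and share one voltage V; the full source current 2 A splits among them.
1/R_par = 1/75 + 1/1800 + 1/110 = 0.02298 S  =>  R_par = 43.52 Ω
V = I × R_par = 2 × 43.52 = 87.03 V
I_R2 = V/R2 = 87.03/1800 = 0.04835 A

Final answer: 0.04835 A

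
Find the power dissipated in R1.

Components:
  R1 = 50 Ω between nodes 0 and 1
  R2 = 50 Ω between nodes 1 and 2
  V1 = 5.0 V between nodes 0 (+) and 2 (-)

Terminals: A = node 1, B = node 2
Nodal analysis, taking node 2 as the 0 V reference.
Source V1 fixes V_0 = 5 V.
KCL at each unknown node (sum of currents leaving = 0; resistances in Ω):
  Node 1: (V_1 - 5)/50 + (V_1 - 0)/50 = 0
Collecting terms: 0.04 × V_1 = 0.1  =>  V_1 = 2.5 V
I_R1 = (V_0 - V_1)/R1 = (5 - 2.5)/50 = 0.05 A
P_R1 = I_R1² × R1 = (0.05)² × 50 = 0.125 W

Final answer: 0.125 W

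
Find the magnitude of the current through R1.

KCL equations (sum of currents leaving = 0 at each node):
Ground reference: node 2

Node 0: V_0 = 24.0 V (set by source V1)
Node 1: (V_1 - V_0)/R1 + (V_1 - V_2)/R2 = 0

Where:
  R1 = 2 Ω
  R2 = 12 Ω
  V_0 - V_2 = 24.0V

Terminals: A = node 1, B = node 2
Nodal analysis, taking node 2 as the 0 V reference.
Source V1 fixes V_0 = 24 V.
KCL at each unknown node (sum of currents leaving = 0; resistances in Ω):
  Node 1: (V_1 - 24)/2 + (V_1 - 0)/12 = 0
Collecting terms: 0.5833 × V_1 = 12  =>  V_1 = 20.57 V
I_R1 = (V_0 - V_1)/R1 = (24 - 20.57)/2 = 1.714 A
|I_R1| = 1.714 A

Final answer: |I_R1| = 1.714 A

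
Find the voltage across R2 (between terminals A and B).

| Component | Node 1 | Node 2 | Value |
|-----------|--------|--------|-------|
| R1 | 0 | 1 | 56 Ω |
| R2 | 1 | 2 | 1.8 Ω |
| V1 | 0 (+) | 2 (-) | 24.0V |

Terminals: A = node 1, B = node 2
R1 and R2 are in series across V1 (node 0 → node 1 → node 2), and the output A–B is taken across R2, so this is a voltage divider.
Series current: I = V1/(R1 + R2) = 24/(56 + 1.8) = 24/57.8 = 0.4152 A
V_R2 = I × R2 = V1 × R2/(R1 + R2) = 24 × 1.8/57.8 = 0.7474 V

Final answer: 0.7474 V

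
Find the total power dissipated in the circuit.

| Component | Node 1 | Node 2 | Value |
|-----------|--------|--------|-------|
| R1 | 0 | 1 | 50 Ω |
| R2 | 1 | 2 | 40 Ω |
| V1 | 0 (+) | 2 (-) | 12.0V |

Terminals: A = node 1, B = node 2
Nodal analysis, taking node 2 as the 0 V reference.
Source V1 fixes V_0 = 12 V.
KCL at each unknown node (sum of currents leaving = 0; resistances in Ω):
  Node 1: (V_1 - 12)/50 + (V_1 - 0)/40 = 0
Collecting terms: 0.045 × V_1 = 0.24  =>  V_1 = 5.333 V
Power in each resistor, P = (ΔV)²/R:
  P_R1 = (12 - 5.333)²/50 = 0.8889 W
  P_R2 = (5.333 - 0)²/40 = 0.7111 W
P_total = P_R1 + P_R2 = 1.6 W

Final answer: 1.6 W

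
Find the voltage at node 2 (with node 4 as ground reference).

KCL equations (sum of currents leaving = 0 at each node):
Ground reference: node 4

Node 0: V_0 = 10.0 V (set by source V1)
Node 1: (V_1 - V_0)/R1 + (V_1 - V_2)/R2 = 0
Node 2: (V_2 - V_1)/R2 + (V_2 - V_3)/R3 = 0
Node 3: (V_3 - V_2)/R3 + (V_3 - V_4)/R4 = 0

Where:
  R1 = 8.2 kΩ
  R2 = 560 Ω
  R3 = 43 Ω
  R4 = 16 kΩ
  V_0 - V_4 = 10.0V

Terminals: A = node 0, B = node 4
Nodal analysis, taking node 4 as the 0 V reference.
Source V1 fixes V_0 = 10 V.
KCL at each unknown node (sum of currents leaving = 0; resistances in Ω):
  Node 1: (V_1 - 10)/8200 + (V_1 - V_2)/560 = 0
  Node 2: (V_2 - V_1)/560 + (V_2 - V_3)/43 = 0
  Node 3: (V_3 - V_2)/43 + (V_3 - 0)/16000 = 0
Collecting terms (coefficients in siemens):
  0.001908·V_1 - 0.001786·V_2 = 0.00122
  0.02504·V_2 - 0.001786·V_1 - 0.02326·V_3 = 0
  0.02332·V_3 - 0.02326·V_2 = 0
Solving these 3 simultaneous equations (Gaussian elimination) gives:
  V_1 = 6.694 V, V_2 = 6.468 V, V_3 = 6.451 V
The requested potential is V_2 = 6.468 V.

Final answer: V_2 = 6.468 V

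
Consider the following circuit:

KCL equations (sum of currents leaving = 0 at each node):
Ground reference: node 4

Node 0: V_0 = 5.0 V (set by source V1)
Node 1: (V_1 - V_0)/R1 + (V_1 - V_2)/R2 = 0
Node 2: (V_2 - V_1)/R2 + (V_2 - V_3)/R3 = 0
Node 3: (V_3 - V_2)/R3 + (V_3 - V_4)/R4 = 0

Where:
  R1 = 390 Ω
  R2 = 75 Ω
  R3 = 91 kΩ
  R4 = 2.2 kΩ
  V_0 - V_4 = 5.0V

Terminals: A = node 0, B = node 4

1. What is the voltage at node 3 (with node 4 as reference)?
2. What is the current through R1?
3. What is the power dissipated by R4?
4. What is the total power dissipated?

Nodal analysis, taking node 4 as the 0 V reference.
Source V1 fixes V_0 = 5 V.
KCL at each unknown node (sum of currents leaving = 0; resistances in Ω):
  Node 1: (V_1 - 5)/390 + (V_1 - V_2)/75 = 0
  Node 2: (V_2 - V_1)/75 + (V_2 - V_3)/91000 = 0
  Node 3: (V_3 - V_2)/91000 + (V_3 - 0)/2200 = 0
Collecting terms (coefficients in siemens):
  0.0159·V_1 - 0.01333·V_2 = 0.01282
  0.01334·V_2 - 0.01333·V_1 - 0.00001099·V_3 = 0
  0.0004655·V_3 - 0.00001099·V_2 = 0
Solving these 3 simultaneous equations (Gaussian elimination) gives:
  V_1 = 4.979 V, V_2 = 4.975 V, V_3 = 0.1174 V
Part 1:
  Read off the nodal solution: V_3 = 0.1174 V
Part 2:
  I_R1 = (V_0 - V_1)/R1 = (5 - 4.979)/390 = 0.00005338 A
  Magnitude: I_R1 = 0.00005338 A
Part 3:
  I_R4 = (V_3 - V_4)/R4 = (0.1174 - 0)/2200 = 0.00005338 A
  P_R4 = I_R4² × R4 = (0.00005338)² × 2200 = 0.000006269 W
Part 4:
  Power in each resistor, P = (ΔV)²/R:
    P_R1 = (5 - 4.979)²/390 = 0.000001111 W
    P_R2 = (4.979 - 4.975)²/75 = 0.0000002137 W
    P_R3 = (4.975 - 0.1174)²/91000 = 0.0002593 W
    P_R4 = (0.1174 - 0)²/2200 = 0.000006269 W
  P_total = P_R1 + P_R2 + P_R3 + P_R4 = 0.0002669 W

Final answers:
1. V_3 = 0.1174 V
2. I_R1 = 5.338e-05 A
3. P_R4 = 6.269e-06 W
4. P_total = 0.0002669 W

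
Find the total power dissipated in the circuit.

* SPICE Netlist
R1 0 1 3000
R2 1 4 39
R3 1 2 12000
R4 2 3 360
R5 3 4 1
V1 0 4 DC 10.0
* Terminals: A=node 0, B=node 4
Nodal analysis, taking node 4 as the 0 V reference.
Source V1 fixes V_0 = 10 V.
KCL at each unknown node (sum of currents leaving = 0; resistances in Ω):
  Node 1: (V_1 - 10)/3000 + (V_1 - 0)/39 + (V_1 - V_2)/12000 = 0
  Node 2: (V_2 - V_1)/12000 + (V_2 - V_3)/360 = 0
  Node 3: (V_3 - V_2)/360 + (V_3 - 0)/1 = 0
Collecting terms (coefficients in siemens):
  0.02606·V_1 - 0.00008333·V_2 = 0.003333
  0.002861·V_2 - 0.00008333·V_1 - 0.002778·V_3 = 0
  1.003·V_3 - 0.002778·V_2 = 0
Solving these 3 simultaneous equations (Gaussian elimination) gives:
  V_1 = 0.1279 V, V_2 = 0.003736 V, V_3 = 0.00001035 V
Power in each resistor, P = (ΔV)²/R:
  P_R1 = (10 - 0.1279)²/3000 = 0.03249 W
  P_R2 = (0.1279 - 0)²/39 = 0.0004197 W
  P_R3 = (0.1279 - 0.003736)²/12000 = 0.000001285 W
  P_R4 = (0.003736 - 0.00001035)²/360 = 0.00000003856 W
  P_R5 = (0.00001035 - 0)²/1 = 0.0000000001071 W
P_total = P_R1 + P_R2 + P_R3 + P_R4 + P_R5 = 0.03291 W

Final answer: 0.03291 W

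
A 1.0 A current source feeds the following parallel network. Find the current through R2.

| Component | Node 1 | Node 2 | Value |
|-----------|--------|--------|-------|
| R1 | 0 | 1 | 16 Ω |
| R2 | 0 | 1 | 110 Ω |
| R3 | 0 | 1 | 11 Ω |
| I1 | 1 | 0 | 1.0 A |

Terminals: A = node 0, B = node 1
All resistors sit directly between nodes 0 and 1, so they are in parallel and share one voltage V; the full source current 1 A splits among them.
1/R_par = 1/16 + 1/110 + 1/11 = 0.1625 S  =>  R_par = 6.154 Ω
V = I × R_par = 1 × 6.154 = 6.154 V
I_R2 = V/R2 = 6.154/110 = 0.05594 A

Final answer: 0.05594 A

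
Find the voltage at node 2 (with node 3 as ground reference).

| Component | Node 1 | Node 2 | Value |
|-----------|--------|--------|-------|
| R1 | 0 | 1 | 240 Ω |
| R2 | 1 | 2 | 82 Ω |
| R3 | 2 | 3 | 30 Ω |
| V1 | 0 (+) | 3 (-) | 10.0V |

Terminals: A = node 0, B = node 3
Nodal analysis, taking node 3 as the 0 V reference.
Source V1 fixes V_0 = 10 V.
KCL at each unknown node (sum of currents leaving = 0; resistances in Ω):
  Node 1: (V_1 - 10)/240 + (V_1 - V_2)/82 = 0
  Node 2: (V_2 - V_1)/82 + (V_2 - 0)/30 = 0
Collecting terms (coefficients in siemens):
  0.01636·V_1 - 0.0122·V_2 = 0.04167
  0.04553·V_2 - 0.0122·V_1 = 0
Determinant D = (0.01636)(0.04553) - (-0.0122)(-0.0122) = 0.0005962
V_1 = [(0.04167)(0.04553) - (-0.0122)(0)]/D = 3.182 V
V_2 = [(0.01636)(0) - (0.04167)(-0.0122)]/D = 0.8523 V
The requested potential is V_2 = 0.8523 V.

Final answer: V_2 = 0.8523 V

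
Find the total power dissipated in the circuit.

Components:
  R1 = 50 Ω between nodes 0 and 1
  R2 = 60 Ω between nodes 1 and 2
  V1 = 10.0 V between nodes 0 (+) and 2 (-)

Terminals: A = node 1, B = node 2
Nodal analysis, taking node 2 as the 0 V reference.
Source V1 fixes V_0 = 10 V.
KCL at each unknown node (sum of currents leaving = 0; resistances in Ω):
  Node 1: (V_1 - 10)/50 + (V_1 - 0)/60 = 0
Collecting terms: 0.03667 × V_1 = 0.2  =>  V_1 = 5.455 V
Power in each resistor, P = (ΔV)²/R:
  P_R1 = (10 - 5.455)²/50 = 0.4132 W
  P_R2 = (5.455 - 0)²/60 = 0.4959 W
P_total = P_R1 + P_R2 = 0.9091 W

Final answer: 0.9091 W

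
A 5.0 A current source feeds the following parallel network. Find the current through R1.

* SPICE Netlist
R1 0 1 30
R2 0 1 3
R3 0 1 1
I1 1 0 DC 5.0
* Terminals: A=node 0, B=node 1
All resistors sit directly between nodes 0 and 1, so they are in parallel and share one voltage V; the full source current 5 A splits among them.
1/R_par = 1/30 + 1/3 + 1/1 = 1.367 S  =>  R_par = 0.7317 Ω
V = I × R_par = 5 × 0.7317 = 3.659 V
I_R1 = V/R1 = 3.659/30 = 0.122 A

Final answer: 0.122 A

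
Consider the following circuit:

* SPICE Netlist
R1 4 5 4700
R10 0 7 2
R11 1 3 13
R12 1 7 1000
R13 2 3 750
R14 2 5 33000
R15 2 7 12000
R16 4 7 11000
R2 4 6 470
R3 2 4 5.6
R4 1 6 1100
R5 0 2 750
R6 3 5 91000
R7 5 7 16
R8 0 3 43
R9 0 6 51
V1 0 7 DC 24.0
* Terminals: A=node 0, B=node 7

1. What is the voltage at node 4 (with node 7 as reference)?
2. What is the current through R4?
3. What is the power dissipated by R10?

Nodal analysis, taking node 7 as the 0 V reference.
Source V1 fixes V_0 = 24 V.
KCL at each unknown node (sum of currents leaving = 0; resistances in Ω):
  Node 1: (V_1 - V_6)/1100 + (V_1 - V_3)/13 + (V_1 - 0)/1000 = 0
  Node 2: (V_2 - V_4)/5.6 + (V_2 - 24)/750 + (V_2 - V_3)/750 + (V_2 - V_5)/33000 + (V_2 - 0)/12000 = 0
  Node 3: (V_3 - V_5)/91000 + (V_3 - 24)/43 + (V_3 - V_1)/13 + (V_3 - V_2)/750 = 0
  Node 4: (V_4 - V_5)/4700 + (V_4 - V_6)/470 + (V_4 - V_2)/5.6 + (V_4 - 0)/11000 = 0
  Node 5: (V_5 - V_4)/4700 + (V_5 - V_3)/91000 + (V_5 - 0)/16 + (V_5 - V_2)/33000 = 0
  Node 6: (V_6 - V_4)/470 + (V_6 - V_1)/1100 + (V_6 - 24)/51 = 0
Collecting terms (coefficients in siemens):
  0.07883·V_1 - 0.07692·V_3 - 0.0009091·V_6 = 0
  0.1814·V_2 - 0.001333·V_3 - 0.1786·V_4 - 0.0000303·V_5 = 0.032
  0.1015·V_3 - 0.07692·V_1 - 0.001333·V_2 - 0.00001099·V_5 = 0.5581
  0.181·V_4 - 0.1786·V_2 - 0.0002128·V_5 - 0.002128·V_6 = 0
  0.06275·V_5 - 0.0000303·V_2 - 0.00001099·V_3 - 0.0002128·V_4 = 0
  0.02264·V_6 - 0.0009091·V_1 - 0.002128·V_4 = 0.4706
Solving these 6 simultaneous equations (Gaussian elimination) gives:
  V_1 = 22.7 V, V_2 = 21.72 V, V_3 = 22.98 V, V_4 = 21.71 V
  V_5 = 0.0881 V, V_6 = 23.73 V
Part 1:
  Read off the nodal solution: V_4 = 21.71 V
Part 2:
  I_R4 = (V_1 - V_6)/R4 = (22.7 - 23.73)/1100 = -0.0009399 A
  Magnitude: I_R4 = 0.0009399 A
Part 3:
  I_R10 = (V_0 - V_7)/R10 = (24 - 0)/2 = 12 A
  P_R10 = I_R10² × R10 = (12)² × 2 = 288 W

Final answers:
1. V_4 = 21.71 V
2. I_R4 = 0.0009399 A
3. P_R10 = 288 W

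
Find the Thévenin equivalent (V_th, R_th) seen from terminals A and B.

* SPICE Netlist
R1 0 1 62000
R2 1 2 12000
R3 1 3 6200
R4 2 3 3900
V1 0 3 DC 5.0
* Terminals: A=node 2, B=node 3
Step 1 — V_th is the open-circuit voltage V_A - V_B (nothing connected across the terminals).
Nodal analysis, taking node 3 as the 0 V reference.
Source V1 fixes V_0 = 5 V.
KCL at each unknown node (sum of currents leaving = 0; resistances in Ω):
  Node 1: (V_1 - 5)/62000 + (V_1 - V_2)/12000 + (V_1 - 0)/6200 = 0
  Node 2: (V_2 - V_1)/12000 + (V_2 - 0)/3900 = 0
Collecting terms (coefficients in siemens):
  0.0002608·V_1 - 0.00008333·V_2 = 0.00008065
  0.0003397·V_2 - 0.00008333·V_1 = 0
Determinant D = (0.0002608)(0.0003397) - (-0.00008333)(-0.00008333) = 0.00000008164
V_1 = [(0.00008065)(0.0003397) - (-0.00008333)(0)]/D = 0.3356 V
V_2 = [(0.0002608)(0) - (0.00008065)(-0.00008333)]/D = 0.08231 V
V_th = V_2 - V_3 = 0.08231 - 0 = 0.08231 V
Step 2 — R_th: zero the source — replace V1 by a short circuit (node 3 merges into node 0) — and find the resistance seen between A (node 2) and B (node 0).
Reduce the network between node 2 (A) and node 0 (B) by series/parallel combination:
  Rp1 = R1 ‖ R3 (parallel, both between nodes 0 and 1) = 1/(1/62000 + 1/6200) = 5636 Ω
  Rs1 = R2 + Rp1 (series, joined only at node 1) = 12000 + 5636 = 17640 Ω
  Rp2 = R4 ‖ Rs1 (parallel, both between nodes 0 and 2) = 1/(1/3900 + 1/17640) = 3194 Ω
R_th = 3.194 kΩ

Final answer: V_th = 0.08231 V, R_th = 3.194 kΩ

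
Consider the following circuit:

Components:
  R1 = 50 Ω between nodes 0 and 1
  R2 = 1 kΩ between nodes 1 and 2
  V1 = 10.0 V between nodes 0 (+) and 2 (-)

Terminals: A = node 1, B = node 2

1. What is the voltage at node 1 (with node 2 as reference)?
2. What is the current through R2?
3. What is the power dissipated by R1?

Nodal analysis, taking node 2 as the 0 V reference.
Source V1 fixes V_0 = 10 V.
KCL at each unknown node (sum of currents leaving = 0; resistances in Ω):
  Node 1: (V_1 - 10)/50 + (V_1 - 0)/1000 = 0
Collecting terms: 0.021 × V_1 = 0.2  =>  V_1 = 9.524 V
Part 1:
  Read off the nodal solution: V_1 = 9.524 V
Part 2:
  I_R2 = (V_1 - V_2)/R2 = (9.524 - 0)/1000 = 0.009524 A
  Magnitude: I_R2 = 0.009524 A
Part 3:
  I_R1 = (V_0 - V_1)/R1 = (10 - 9.524)/50 = 0.009524 A
  P_R1 = I_R1² × R1 = (0.009524)² × 50 = 0.004535 W

Final answers:
1. V_1 = 9.524 V
2. I_R2 = 0.009524 A
3. P_R1 = 0.004535 W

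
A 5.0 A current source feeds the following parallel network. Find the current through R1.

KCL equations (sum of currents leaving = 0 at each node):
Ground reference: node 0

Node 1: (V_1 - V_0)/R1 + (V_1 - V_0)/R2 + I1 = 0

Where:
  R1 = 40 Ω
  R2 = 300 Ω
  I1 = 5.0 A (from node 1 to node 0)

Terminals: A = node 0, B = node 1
All resistors sit directly between nodes 0 and 1, so they are in parallel and share one voltage V; the full source current 5 A splits among them.
1/R_par = 1/40 + 1/300 = 0.02833 S  =>  R_par = 35.29 Ω
V = I × R_par = 5 × 35.29 = 176.5 V
I_R1 = V/R1 = 176.5/40 = 4.412 A

Final answer: 4.412 A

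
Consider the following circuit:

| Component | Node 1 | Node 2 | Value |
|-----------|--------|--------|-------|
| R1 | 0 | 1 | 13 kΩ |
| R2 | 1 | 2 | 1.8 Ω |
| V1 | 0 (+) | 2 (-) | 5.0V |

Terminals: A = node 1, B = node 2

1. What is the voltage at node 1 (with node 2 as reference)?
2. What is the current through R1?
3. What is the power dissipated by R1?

Nodal analysis, taking node 2 as the 0 V reference.
Source V1 fixes V_0 = 5 V.
KCL at each unknown node (sum of currents leaving = 0; resistances in Ω):
  Node 1: (V_1 - 5)/13000 + (V_1 - 0)/1.8 = 0
Collecting terms: 0.5556 × V_1 = 0.0003846  =>  V_1 = 0.0006922 V
Part 1:
  Read off the nodal solution: V_1 = 0.0006922 V
Part 2:
  I_R1 = (V_0 - V_1)/R1 = (5 - 0.0006922)/13000 = 0.0003846 A
  Magnitude: I_R1 = 0.0003846 A
Part 3:
  I_R1 = (V_0 - V_1)/R1 = (5 - 0.0006922)/13000 = 0.0003846 A
  P_R1 = I_R1² × R1 = (0.0003846)² × 13000 = 0.001923 W

Final answers:
1. V_1 = 0.0006922 V
2. I_R1 = 0.0003846 A
3. P_R1 = 0.001923 W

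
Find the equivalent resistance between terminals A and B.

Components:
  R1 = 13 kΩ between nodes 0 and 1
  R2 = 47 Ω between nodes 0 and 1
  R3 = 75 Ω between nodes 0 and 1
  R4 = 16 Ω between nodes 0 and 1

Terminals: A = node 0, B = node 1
Reduce the network between node 0 (A) and node 1 (B) by series/parallel combination:
  Rp1 = R1 ‖ R2 ‖ R3 ‖ R4 (parallel, all between nodes 0 and 1) = 1/(1/13000 + 1/47 + 1/75 + 1/16) = 10.29 Ω
R_eq = 10.29 Ω

Final answer: 10.29 Ω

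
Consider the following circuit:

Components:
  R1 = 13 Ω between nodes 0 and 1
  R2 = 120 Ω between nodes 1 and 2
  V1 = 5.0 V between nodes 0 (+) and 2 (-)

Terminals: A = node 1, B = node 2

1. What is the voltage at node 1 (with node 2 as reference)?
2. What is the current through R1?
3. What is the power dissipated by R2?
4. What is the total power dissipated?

Nodal analysis, taking node 2 as the 0 V reference.
Source V1 fixes V_0 = 5 V.
KCL at each unknown node (sum of currents leaving = 0; resistances in Ω):
  Node 1: (V_1 - 5)/13 + (V_1 - 0)/120 = 0
Collecting terms: 0.08526 × V_1 = 0.3846  =>  V_1 = 4.511 V
Part 1:
  Read off the nodal solution: V_1 = 4.511 V
Part 2:
  I_R1 = (V_0 - V_1)/R1 = (5 - 4.511)/13 = 0.03759 A
  Magnitude: I_R1 = 0.03759 A
Part 3:
  I_R2 = (V_1 - V_2)/R2 = (4.511 - 0)/120 = 0.03759 A
  P_R2 = I_R2² × R2 = (0.03759)² × 120 = 0.1696 W
Part 4:
  Power in each resistor, P = (ΔV)²/R:
    P_R1 = (5 - 4.511)²/13 = 0.01837 W
    P_R2 = (4.511 - 0)²/120 = 0.1696 W
  P_total = P_R1 + P_R2 = 0.188 W

Final answers:
1. V_1 = 4.511 V
2. I_R1 = 0.03759 A
3. P_R2 = 0.1696 W
4. P_total = 0.188 W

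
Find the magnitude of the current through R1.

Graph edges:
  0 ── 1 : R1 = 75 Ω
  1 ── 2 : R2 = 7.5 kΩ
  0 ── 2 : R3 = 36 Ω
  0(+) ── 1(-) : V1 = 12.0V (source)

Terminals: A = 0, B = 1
Nodal analysis, taking node 1 as the 0 V reference.
Source V1 fixes V_0 = 12 V.
KCL at each unknown node (sum of currents leaving = 0; resistances in Ω):
  Node 2: (V_2 - 0)/7500 + (V_2 - 12)/36 = 0
Collecting terms: 0.02791 × V_2 = 0.3333  =>  V_2 = 11.94 V
I_R1 = (V_0 - V_1)/R1 = (12 - 0)/75 = 0.16 A
|I_R1| = 0.16 A

Final answer: |I_R1| = 0.16 A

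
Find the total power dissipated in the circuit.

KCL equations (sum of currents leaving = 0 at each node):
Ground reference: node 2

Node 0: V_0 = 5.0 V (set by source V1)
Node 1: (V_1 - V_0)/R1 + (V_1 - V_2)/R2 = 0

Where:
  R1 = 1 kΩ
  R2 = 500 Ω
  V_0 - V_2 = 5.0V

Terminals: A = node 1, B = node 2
Nodal analysis, taking node 2 as the 0 V reference.
Source V1 fixes V_0 = 5 V.
KCL at each unknown node (sum of currents leaving = 0; resistances in Ω):
  Node 1: (V_1 - 5)/1000 + (V_1 - 0)/500 = 0
Collecting terms: 0.003 × V_1 = 0.005  =>  V_1 = 1.667 V
Power in each resistor, P = (ΔV)²/R:
  P_R1 = (5 - 1.667)²/1000 = 0.01111 W
  P_R2 = (1.667 - 0)²/500 = 0.005556 W
P_total = P_R1 + P_R2 = 0.01667 W

Final answer: 0.01667 W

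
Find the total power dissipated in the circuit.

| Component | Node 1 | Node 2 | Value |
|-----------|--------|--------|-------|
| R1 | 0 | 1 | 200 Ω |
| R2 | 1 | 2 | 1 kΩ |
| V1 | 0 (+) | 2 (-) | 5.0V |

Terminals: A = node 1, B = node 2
Nodal analysis, taking node 2 as the 0 V reference.
Source V1 fixes V_0 = 5 V.
KCL at each unknown node (sum of currents leaving = 0; resistances in Ω):
  Node 1: (V_1 - 5)/200 + (V_1 - 0)/1000 = 0
Collecting terms: 0.006 × V_1 = 0.025  =>  V_1 = 4.167 V
Power in each resistor, P = (ΔV)²/R:
  P_R1 = (5 - 4.167)²/200 = 0.003472 W
  P_R2 = (4.167 - 0)²/1000 = 0.01736 W
P_total = P_R1 + P_R2 = 0.02083 W

Final answer: 0.02083 W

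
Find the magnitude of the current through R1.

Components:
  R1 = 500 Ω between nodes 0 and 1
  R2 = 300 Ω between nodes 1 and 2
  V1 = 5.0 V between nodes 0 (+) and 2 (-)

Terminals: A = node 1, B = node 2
Nodal analysis, taking node 2 as the 0 V reference.
Source V1 fixes V_0 = 5 V.
KCL at each unknown node (sum of currents leaving = 0; resistances in Ω):
  Node 1: (V_1 - 5)/500 + (V_1 - 0)/300 = 0
Collecting terms: 0.005333 × V_1 = 0.01  =>  V_1 = 1.875 V
I_R1 = (V_0 - V_1)/R1 = (5 - 1.875)/500 = 0.00625 A
|I_R1| = 0.00625 A

Final answer: |I_R1| = 0.00625 A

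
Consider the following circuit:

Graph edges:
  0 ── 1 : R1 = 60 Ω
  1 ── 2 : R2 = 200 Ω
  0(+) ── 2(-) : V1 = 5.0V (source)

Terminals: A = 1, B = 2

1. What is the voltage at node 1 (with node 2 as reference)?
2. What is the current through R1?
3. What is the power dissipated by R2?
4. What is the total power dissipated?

Nodal analysis, taking node 2 as the 0 V reference.
Source V1 fixes V_0 = 5 V.
KCL at each unknown node (sum of currents leaving = 0; resistances in Ω):
  Node 1: (V_1 - 5)/60 + (V_1 - 0)/200 = 0
Collecting terms: 0.02167 × V_1 = 0.08333  =>  V_1 = 3.846 V
Part 1:
  Read off the nodal solution: V_1 = 3.846 V
Part 2:
  I_R1 = (V_0 - V_1)/R1 = (5 - 3.846)/60 = 0.01923 A
  Magnitude: I_R1 = 0.01923 A
Part 3:
  I_R2 = (V_1 - V_2)/R2 = (3.846 - 0)/200 = 0.01923 A
  P_R2 = I_R2² × R2 = (0.01923)² × 200 = 0.07396 W
Part 4:
  Power in each resistor, P = (ΔV)²/R:
    P_R1 = (5 - 3.846)²/60 = 0.02219 W
    P_R2 = (3.846 - 0)²/200 = 0.07396 W
  P_total = P_R1 + P_R2 = 0.09615 W

Final answers:
1. V_1 = 3.846 V
2. I_R1 = 0.01923 A
3. P_R2 = 0.07396 W
4. P_total = 0.09615 W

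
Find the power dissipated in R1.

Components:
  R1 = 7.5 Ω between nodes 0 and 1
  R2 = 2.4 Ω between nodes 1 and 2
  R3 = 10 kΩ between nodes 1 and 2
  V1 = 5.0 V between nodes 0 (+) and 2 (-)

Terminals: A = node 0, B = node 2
Nodal analysis, taking node 2 as the 0 V reference.
Source V1 fixes V_0 = 5 V.
KCL at each unknown node (sum of currents leaving = 0; resistances in Ω):
  Node 1: (V_1 - 5)/7.5 + (V_1 - 0)/2.4 + (V_1 - 0)/10000 = 0
Collecting terms: 0.5501 × V_1 = 0.6667  =>  V_1 = 1.212 V
I_R1 = (V_0 - V_1)/R1 = (5 - 1.212)/7.5 = 0.5051 A
P_R1 = I_R1² × R1 = (0.5051)² × 7.5 = 1.913 W

Final answer: 1.913 W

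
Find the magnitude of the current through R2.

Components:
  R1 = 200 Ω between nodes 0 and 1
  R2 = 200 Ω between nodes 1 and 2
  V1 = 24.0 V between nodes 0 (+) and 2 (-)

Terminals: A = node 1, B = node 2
Nodal analysis, taking node 2 as the 0 V reference.
Source V1 fixes V_0 = 24 V.
KCL at each unknown node (sum of currents leaving = 0; resistances in Ω):
  Node 1: (V_1 - 24)/200 + (V_1 - 0)/200 = 0
Collecting terms: 0.01 × V_1 = 0.12  =>  V_1 = 12 V
I_R2 = (V_1 - V_2)/R2 = (12 - 0)/200 = 0.06 A
|I_R2| = 0.06 A

Final answer: |I_R2| = 0.06 A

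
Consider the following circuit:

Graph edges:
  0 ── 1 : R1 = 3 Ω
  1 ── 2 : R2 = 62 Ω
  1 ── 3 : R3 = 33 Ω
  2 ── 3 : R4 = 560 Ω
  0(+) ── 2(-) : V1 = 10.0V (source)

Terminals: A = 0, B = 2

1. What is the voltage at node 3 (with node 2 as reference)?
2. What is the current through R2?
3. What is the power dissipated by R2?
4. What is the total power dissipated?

Nodal analysis, taking node 2 as the 0 V reference.
Source V1 fixes V_0 = 10 V.
KCL at each unknown node (sum of currents leaving = 0; resistances in Ω):
  Node 1: (V_1 - 10)/3 + (V_1 - 0)/62 + (V_1 - V_3)/33 = 0
  Node 3: (V_3 - V_1)/33 + (V_3 - 0)/560 = 0
Collecting terms (coefficients in siemens):
  0.3798·V_1 - 0.0303·V_3 = 3.333
  0.03209·V_3 - 0.0303·V_1 = 0
Determinant D = (0.3798)(0.03209) - (-0.0303)(-0.0303) = 0.01127
V_1 = [(3.333)(0.03209) - (-0.0303)(0)]/D = 9.493 V
V_3 = [(0.3798)(0) - (3.333)(-0.0303)]/D = 8.964 V
Part 1:
  Read off the nodal solution: V_3 = 8.964 V
Part 2:
  I_R2 = (V_1 - V_2)/R2 = (9.493 - 0)/62 = 0.1531 A
  Magnitude: I_R2 = 0.1531 A
Part 3:
  I_R2 = (V_1 - V_2)/R2 = (9.493 - 0)/62 = 0.1531 A
  P_R2 = I_R2² × R2 = (0.1531)² × 62 = 1.453 W
Part 4:
  Power in each resistor, P = (ΔV)²/R:
    P_R1 = (10 - 9.493)²/3 = 0.0858 W
    P_R2 = (9.493 - 0)²/62 = 1.453 W
    P_R3 = (9.493 - 8.964)²/33 = 0.008456 W
    P_R4 = (0 - 8.964)²/560 = 0.1435 W
  P_total = P_R1 + P_R2 + P_R3 + P_R4 = 1.691 W

Final answers:
1. V_3 = 8.964 V
2. I_R2 = 0.1531 A
3. P_R2 = 1.453 W
4. P_total = 1.691 W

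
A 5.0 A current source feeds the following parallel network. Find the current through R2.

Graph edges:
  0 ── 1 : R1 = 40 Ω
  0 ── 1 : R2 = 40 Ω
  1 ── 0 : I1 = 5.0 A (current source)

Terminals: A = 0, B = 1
All resistors sit directly between nodes 0 and 1, so they are in parallel and share one voltage V; the full source current 5 A splits among them.
1/R_par = 1/40 + 1/40 = 0.05 S  =>  R_par = 20 Ω
V = I × R_par = 5 × 20 = 100 V
I_R2 = V/R2 = 100/40 = 2.5 A

Final answer: 2.5 A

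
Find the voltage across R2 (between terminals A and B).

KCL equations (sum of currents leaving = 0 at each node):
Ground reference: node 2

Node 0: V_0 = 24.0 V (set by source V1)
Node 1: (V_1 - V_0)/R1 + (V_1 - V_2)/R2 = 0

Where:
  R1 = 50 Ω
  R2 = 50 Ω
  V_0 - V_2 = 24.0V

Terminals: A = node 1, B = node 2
R1 and R2 are in series across V1 (node 0 → node 1 → node 2), and the output A–B is taken across R2, so this is a voltage divider.
Series current: I = V1/(R1 + R2) = 24/(50 + 50) = 24/100 = 0.24 A
V_R2 = I × R2 = V1 × R2/(R1 + R2) = 24 × 50/100 = 12 V

Final answer: 12 V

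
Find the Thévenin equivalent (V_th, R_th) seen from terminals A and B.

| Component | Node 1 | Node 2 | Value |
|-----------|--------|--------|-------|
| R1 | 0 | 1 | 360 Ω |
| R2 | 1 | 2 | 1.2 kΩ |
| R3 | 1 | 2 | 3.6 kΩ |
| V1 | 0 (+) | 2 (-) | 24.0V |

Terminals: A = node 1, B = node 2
Step 1 — V_th is the open-circuit voltage V_A - V_B (nothing connected across the terminals).
Nodal analysis, taking node 2 as the 0 V reference.
Source V1 fixes V_0 = 24 V.
KCL at each unknown node (sum of currents leaving = 0; resistances in Ω):
  Node 1: (V_1 - 24)/360 + (V_1 - 0)/1200 + (V_1 - 0)/3600 = 0
Collecting terms: 0.003889 × V_1 = 0.06667  =>  V_1 = 17.14 V
V_th = V_1 - V_2 = 17.14 - 0 = 17.14 V
Step 2 — R_th: zero the source — replace V1 by a short circuit (node 2 merges into node 0) — and find the resistance seen between A (node 1) and B (node 0).
Reduce the network between node 1 (A) and node 0 (B) by series/parallel combination:
  Rp1 = R1 ‖ R2 ‖ R3 (parallel, all between nodes 0 and 1) = 1/(1/360 + 1/1200 + 1/3600) = 257.1 Ω
R_th = 257.1 Ω

Final answer: V_th = 17.14 V, R_th = 257.1 Ω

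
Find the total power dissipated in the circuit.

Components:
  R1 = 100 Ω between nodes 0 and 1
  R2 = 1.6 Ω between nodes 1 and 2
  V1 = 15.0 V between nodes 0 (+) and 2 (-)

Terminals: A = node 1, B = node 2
Nodal analysis, taking node 2 as the 0 V reference.
Source V1 fixes V_0 = 15 V.
KCL at each unknown node (sum of currents leaving = 0; resistances in Ω):
  Node 1: (V_1 - 15)/100 + (V_1 - 0)/1.6 = 0
Collecting terms: 0.635 × V_1 = 0.15  =>  V_1 = 0.2362 V
Power in each resistor, P = (ΔV)²/R:
  P_R1 = (15 - 0.2362)²/100 = 2.18 W
  P_R2 = (0.2362 - 0)²/1.6 = 0.03488 W
P_total = P_R1 + P_R2 = 2.215 W

Final answer: 2.215 W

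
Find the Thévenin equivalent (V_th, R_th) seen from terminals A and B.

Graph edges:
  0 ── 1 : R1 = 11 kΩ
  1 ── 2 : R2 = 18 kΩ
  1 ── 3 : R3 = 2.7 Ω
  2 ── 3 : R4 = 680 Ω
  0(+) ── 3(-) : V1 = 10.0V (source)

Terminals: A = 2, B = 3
Step 1 — V_th is the open-circuit voltage V_A - V_B (nothing connected across the terminals).
Nodal analysis, taking node 3 as the 0 V reference.
Source V1 fixes V_0 = 10 V.
KCL at each unknown node (sum of currents leaving = 0; resistances in Ω):
  Node 1: (V_1 - 10)/11000 + (V_1 - V_2)/18000 + (V_1 - 0)/2.7 = 0
  Node 2: (V_2 - V_1)/18000 + (V_2 - 0)/680 = 0
Collecting terms (coefficients in siemens):
  0.3705·V_1 - 0.00005556·V_2 = 0.0009091
  0.001526·V_2 - 0.00005556·V_1 = 0
Determinant D = (0.3705)(0.001526) - (-0.00005556)(-0.00005556) = 0.0005655
V_1 = [(0.0009091)(0.001526) - (-0.00005556)(0)]/D = 0.002454 V
V_2 = [(0.3705)(0) - (0.0009091)(-0.00005556)]/D = 0.00008932 V
V_th = V_2 - V_3 = 0.00008932 - 0 = 0.00008932 V
Step 2 — R_th: zero the source — replace V1 by a short circuit (node 3 merges into node 0) — and find the resistance seen between A (node 2) and B (node 0).
Reduce the network between node 2 (A) and node 0 (B) by series/parallel combination:
  Rp1 = R1 ‖ R3 (parallel, both between nodes 0 and 1) = 1/(1/11000 + 1/2.7) = 2.699 Ω
  Rs1 = R2 + Rp1 (series, joined only at node 1) = 18000 + 2.699 = 18000 Ω
  Rp2 = R4 ‖ Rs1 (parallel, both between nodes 0 and 2) = 1/(1/680 + 1/18000) = 655.2 Ω
R_th = 655.2 Ω

Final answer: V_th = 8.932e-05 V, R_th = 655.2 Ω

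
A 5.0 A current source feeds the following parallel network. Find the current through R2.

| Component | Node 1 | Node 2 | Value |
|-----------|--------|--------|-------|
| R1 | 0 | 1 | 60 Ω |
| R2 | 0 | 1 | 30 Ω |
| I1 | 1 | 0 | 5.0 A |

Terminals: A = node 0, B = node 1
All resistors sit directly between nodes 0 and 1, so they are in parallel and share one voltage V; the full source current 5 A splits among them.
1/R_par = 1/60 + 1/30 = 0.05 S  =>  R_par = 20 Ω
V = I × R_par = 5 × 20 = 100 V
I_R2 = V/R2 = 100/30 = 3.333 A

Final answer: 3.333 A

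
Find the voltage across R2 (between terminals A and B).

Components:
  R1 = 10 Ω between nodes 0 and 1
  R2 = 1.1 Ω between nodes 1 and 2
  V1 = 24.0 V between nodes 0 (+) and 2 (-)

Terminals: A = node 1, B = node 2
R1 and R2 are in series across V1 (node 0 → node 1 → node 2), and the output A–B is taken across R2, so this is a voltage divider.
Series current: I = V1/(R1 + R2) = 24/(10 + 1.1) = 24/11.1 = 2.162 A
V_R2 = I × R2 = V1 × R2/(R1 + R2) = 24 × 1.1/11.1 = 2.378 V

Final answer: 2.378 V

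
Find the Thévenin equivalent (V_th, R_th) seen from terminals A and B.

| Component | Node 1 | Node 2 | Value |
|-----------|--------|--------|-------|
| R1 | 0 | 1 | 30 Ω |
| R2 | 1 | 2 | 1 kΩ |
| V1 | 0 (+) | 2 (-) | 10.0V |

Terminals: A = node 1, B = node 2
Step 1 — V_th is the open-circuit voltage V_A - V_B (nothing connected across the terminals).
Nodal analysis, taking node 2 as the 0 V reference.
Source V1 fixes V_0 = 10 V.
KCL at each unknown node (sum of currents leaving = 0; resistances in Ω):
  Node 1: (V_1 - 10)/30 + (V_1 - 0)/1000 = 0
Collecting terms: 0.03433 × V_1 = 0.3333  =>  V_1 = 9.709 V
V_th = V_1 - V_2 = 9.709 - 0 = 9.709 V
Step 2 — R_th: zero the source — replace V1 by a short circuit (node 2 merges into node 0) — and find the resistance seen between A (node 1) and B (node 0).
Reduce the network between node 1 (A) and node 0 (B) by series/parallel combination:
  Rp1 = R1 ‖ R2 (parallel, both between nodes 0 and 1) = 1/(1/30 + 1/1000) = 29.13 Ω
R_th = 29.13 Ω

Final answer: V_th = 9.709 V, R_th = 29.13 Ω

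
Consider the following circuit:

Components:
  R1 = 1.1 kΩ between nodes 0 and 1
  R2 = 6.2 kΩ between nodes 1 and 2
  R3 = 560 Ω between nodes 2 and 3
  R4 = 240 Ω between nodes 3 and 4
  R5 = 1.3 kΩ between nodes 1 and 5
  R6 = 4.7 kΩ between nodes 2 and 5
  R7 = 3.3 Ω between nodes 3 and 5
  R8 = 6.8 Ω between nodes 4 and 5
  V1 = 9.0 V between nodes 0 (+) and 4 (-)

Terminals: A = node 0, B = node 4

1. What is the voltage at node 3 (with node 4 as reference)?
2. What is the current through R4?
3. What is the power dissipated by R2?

Nodal analysis, taking node 4 as the 0 V reference.
Source V1 fixes V_0 = 9 V.
KCL at each unknown node (sum of currents leaving = 0; resistances in Ω):
  Node 1: (V_1 - 9)/1100 + (V_1 - V_2)/6200 + (V_1 - V_5)/1300 = 0
  Node 2: (V_2 - V_1)/6200 + (V_2 - V_3)/560 + (V_2 - V_5)/4700 = 0
  Node 3: (V_3 - V_2)/560 + (V_3 - 0)/240 + (V_3 - V_5)/3.3 = 0
  Node 5: (V_5 - V_1)/1300 + (V_5 - V_2)/4700 + (V_5 - V_3)/3.3 + (V_5 - 0)/6.8 = 0
Collecting terms (coefficients in siemens):
  0.00184·V_1 - 0.0001613·V_2 - 0.0007692·V_5 = 0.008182
  0.00216·V_2 - 0.0001613·V_1 - 0.001786·V_3 - 0.0002128·V_5 = 0
  0.309·V_3 - 0.001786·V_2 - 0.303·V_5 = 0
  0.4511·V_5 - 0.0007692·V_1 - 0.0002128·V_2 - 0.303·V_3 = 0
Solving these 4 simultaneous equations (Gaussian elimination) gives:
  V_1 = 4.491 V, V_2 = 0.3617 V, V_3 = 0.02863 V, V_5 = 0.02706 V
Part 1:
  Read off the nodal solution: V_3 = 0.02863 V
Part 2:
  I_R4 = (V_3 - V_4)/R4 = (0.02863 - 0)/240 = 0.0001193 A
  Magnitude: I_R4 = 0.0001193 A
Part 3:
  I_R2 = (V_1 - V_2)/R2 = (4.491 - 0.3617)/6200 = 0.000666 A
  P_R2 = I_R2² × R2 = (0.000666)² × 6200 = 0.00275 W

Final answers:
1. V_3 = 0.02863 V
2. I_R4 = 0.0001193 A
3. P_R2 = 0.00275 W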